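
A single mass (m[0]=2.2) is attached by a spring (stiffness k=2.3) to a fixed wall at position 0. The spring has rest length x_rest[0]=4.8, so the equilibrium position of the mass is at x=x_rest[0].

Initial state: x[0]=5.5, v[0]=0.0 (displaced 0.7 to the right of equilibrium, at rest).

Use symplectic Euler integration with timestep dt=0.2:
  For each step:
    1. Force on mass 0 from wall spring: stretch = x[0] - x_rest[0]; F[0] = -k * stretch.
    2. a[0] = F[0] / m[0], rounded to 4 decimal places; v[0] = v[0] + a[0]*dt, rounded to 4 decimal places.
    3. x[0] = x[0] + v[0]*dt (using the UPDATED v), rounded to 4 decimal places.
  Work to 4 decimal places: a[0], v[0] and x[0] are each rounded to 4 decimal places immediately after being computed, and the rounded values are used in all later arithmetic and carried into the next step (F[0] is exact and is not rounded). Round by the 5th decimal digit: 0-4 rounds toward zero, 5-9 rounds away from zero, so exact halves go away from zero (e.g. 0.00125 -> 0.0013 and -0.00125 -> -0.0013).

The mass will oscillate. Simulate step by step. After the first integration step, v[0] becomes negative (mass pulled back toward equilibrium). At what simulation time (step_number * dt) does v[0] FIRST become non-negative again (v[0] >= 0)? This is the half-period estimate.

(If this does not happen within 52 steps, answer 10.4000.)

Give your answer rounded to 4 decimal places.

Step 0: x=[5.5000] v=[0.0000]
Step 1: x=[5.4707] v=[-0.1464]
Step 2: x=[5.4134] v=[-0.2866]
Step 3: x=[5.3304] v=[-0.4149]
Step 4: x=[5.2252] v=[-0.5258]
Step 5: x=[5.1023] v=[-0.6147]
Step 6: x=[4.9667] v=[-0.6779]
Step 7: x=[4.8241] v=[-0.7128]
Step 8: x=[4.6805] v=[-0.7178]
Step 9: x=[4.5419] v=[-0.6928]
Step 10: x=[4.4141] v=[-0.6388]
Step 11: x=[4.3025] v=[-0.5581]
Step 12: x=[4.2117] v=[-0.4541]
Step 13: x=[4.1455] v=[-0.3311]
Step 14: x=[4.1067] v=[-0.1942]
Step 15: x=[4.0969] v=[-0.0492]
Step 16: x=[4.1165] v=[0.0978]
First v>=0 after going negative at step 16, time=3.2000

Answer: 3.2000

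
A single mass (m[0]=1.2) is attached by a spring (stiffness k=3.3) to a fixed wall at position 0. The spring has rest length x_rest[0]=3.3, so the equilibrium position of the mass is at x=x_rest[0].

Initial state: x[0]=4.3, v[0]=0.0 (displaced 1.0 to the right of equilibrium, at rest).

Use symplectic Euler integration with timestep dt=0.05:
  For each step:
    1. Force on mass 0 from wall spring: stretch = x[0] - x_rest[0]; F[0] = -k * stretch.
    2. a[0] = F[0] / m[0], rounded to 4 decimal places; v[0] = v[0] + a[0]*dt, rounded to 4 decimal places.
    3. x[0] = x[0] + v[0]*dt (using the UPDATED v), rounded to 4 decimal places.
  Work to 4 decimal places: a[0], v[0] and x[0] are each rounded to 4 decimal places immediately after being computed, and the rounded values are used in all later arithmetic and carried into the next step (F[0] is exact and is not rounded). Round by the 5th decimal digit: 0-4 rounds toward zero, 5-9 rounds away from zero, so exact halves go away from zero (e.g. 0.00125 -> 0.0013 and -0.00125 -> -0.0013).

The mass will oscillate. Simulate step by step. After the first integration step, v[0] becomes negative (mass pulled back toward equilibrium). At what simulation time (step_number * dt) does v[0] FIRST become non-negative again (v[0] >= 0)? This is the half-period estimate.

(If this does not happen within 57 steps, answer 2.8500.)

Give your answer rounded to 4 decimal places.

Answer: 1.9000

Derivation:
Step 0: x=[4.3000] v=[0.0000]
Step 1: x=[4.2931] v=[-0.1375]
Step 2: x=[4.2794] v=[-0.2741]
Step 3: x=[4.2590] v=[-0.4088]
Step 4: x=[4.2320] v=[-0.5407]
Step 5: x=[4.1986] v=[-0.6689]
Step 6: x=[4.1590] v=[-0.7925]
Step 7: x=[4.1135] v=[-0.9106]
Step 8: x=[4.0624] v=[-1.0225]
Step 9: x=[4.0060] v=[-1.1273]
Step 10: x=[3.9448] v=[-1.2244]
Step 11: x=[3.8791] v=[-1.3131]
Step 12: x=[3.8095] v=[-1.3927]
Step 13: x=[3.7364] v=[-1.4628]
Step 14: x=[3.6603] v=[-1.5228]
Step 15: x=[3.5817] v=[-1.5723]
Step 16: x=[3.5012] v=[-1.6110]
Step 17: x=[3.4193] v=[-1.6387]
Step 18: x=[3.3365] v=[-1.6551]
Step 19: x=[3.2535] v=[-1.6601]
Step 20: x=[3.1708] v=[-1.6537]
Step 21: x=[3.0890] v=[-1.6359]
Step 22: x=[3.0087] v=[-1.6069]
Step 23: x=[2.9304] v=[-1.5668]
Step 24: x=[2.8546] v=[-1.5160]
Step 25: x=[2.7819] v=[-1.4548]
Step 26: x=[2.7127] v=[-1.3836]
Step 27: x=[2.6476] v=[-1.3028]
Step 28: x=[2.5869] v=[-1.2131]
Step 29: x=[2.5311] v=[-1.1151]
Step 30: x=[2.4806] v=[-1.0094]
Step 31: x=[2.4358] v=[-0.8967]
Step 32: x=[2.3969] v=[-0.7779]
Step 33: x=[2.3642] v=[-0.6537]
Step 34: x=[2.3380] v=[-0.5250]
Step 35: x=[2.3184] v=[-0.3927]
Step 36: x=[2.3055] v=[-0.2577]
Step 37: x=[2.2995] v=[-0.1210]
Step 38: x=[2.3003] v=[0.0166]
First v>=0 after going negative at step 38, time=1.9000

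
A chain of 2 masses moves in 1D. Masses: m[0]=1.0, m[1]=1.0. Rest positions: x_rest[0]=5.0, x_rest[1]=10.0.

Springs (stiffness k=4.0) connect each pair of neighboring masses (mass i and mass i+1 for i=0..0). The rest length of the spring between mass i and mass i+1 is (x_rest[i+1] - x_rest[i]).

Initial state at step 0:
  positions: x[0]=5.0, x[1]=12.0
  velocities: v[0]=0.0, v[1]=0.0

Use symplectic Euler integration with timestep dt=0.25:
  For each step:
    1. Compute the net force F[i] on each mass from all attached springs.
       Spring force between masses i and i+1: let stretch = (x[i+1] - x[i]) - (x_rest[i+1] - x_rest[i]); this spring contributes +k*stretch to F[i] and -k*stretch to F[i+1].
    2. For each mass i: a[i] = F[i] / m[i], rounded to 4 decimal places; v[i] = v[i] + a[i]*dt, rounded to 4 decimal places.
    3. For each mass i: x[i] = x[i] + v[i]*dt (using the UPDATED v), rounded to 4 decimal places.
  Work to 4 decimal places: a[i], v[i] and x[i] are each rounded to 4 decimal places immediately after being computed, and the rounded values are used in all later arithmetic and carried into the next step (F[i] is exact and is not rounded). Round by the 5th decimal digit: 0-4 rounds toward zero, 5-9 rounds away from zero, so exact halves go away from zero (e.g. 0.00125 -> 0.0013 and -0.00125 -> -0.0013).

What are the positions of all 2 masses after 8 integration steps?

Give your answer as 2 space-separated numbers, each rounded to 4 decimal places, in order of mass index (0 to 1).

Answer: 4.9415 12.0587

Derivation:
Step 0: x=[5.0000 12.0000] v=[0.0000 0.0000]
Step 1: x=[5.5000 11.5000] v=[2.0000 -2.0000]
Step 2: x=[6.2500 10.7500] v=[3.0000 -3.0000]
Step 3: x=[6.8750 10.1250] v=[2.5000 -2.5000]
Step 4: x=[7.0625 9.9375] v=[0.7500 -0.7500]
Step 5: x=[6.7188 10.2813] v=[-1.3750 1.3750]
Step 6: x=[6.0157 10.9844] v=[-2.8125 2.8125]
Step 7: x=[5.3048 11.6954] v=[-2.8438 2.8438]
Step 8: x=[4.9415 12.0587] v=[-1.4532 1.4532]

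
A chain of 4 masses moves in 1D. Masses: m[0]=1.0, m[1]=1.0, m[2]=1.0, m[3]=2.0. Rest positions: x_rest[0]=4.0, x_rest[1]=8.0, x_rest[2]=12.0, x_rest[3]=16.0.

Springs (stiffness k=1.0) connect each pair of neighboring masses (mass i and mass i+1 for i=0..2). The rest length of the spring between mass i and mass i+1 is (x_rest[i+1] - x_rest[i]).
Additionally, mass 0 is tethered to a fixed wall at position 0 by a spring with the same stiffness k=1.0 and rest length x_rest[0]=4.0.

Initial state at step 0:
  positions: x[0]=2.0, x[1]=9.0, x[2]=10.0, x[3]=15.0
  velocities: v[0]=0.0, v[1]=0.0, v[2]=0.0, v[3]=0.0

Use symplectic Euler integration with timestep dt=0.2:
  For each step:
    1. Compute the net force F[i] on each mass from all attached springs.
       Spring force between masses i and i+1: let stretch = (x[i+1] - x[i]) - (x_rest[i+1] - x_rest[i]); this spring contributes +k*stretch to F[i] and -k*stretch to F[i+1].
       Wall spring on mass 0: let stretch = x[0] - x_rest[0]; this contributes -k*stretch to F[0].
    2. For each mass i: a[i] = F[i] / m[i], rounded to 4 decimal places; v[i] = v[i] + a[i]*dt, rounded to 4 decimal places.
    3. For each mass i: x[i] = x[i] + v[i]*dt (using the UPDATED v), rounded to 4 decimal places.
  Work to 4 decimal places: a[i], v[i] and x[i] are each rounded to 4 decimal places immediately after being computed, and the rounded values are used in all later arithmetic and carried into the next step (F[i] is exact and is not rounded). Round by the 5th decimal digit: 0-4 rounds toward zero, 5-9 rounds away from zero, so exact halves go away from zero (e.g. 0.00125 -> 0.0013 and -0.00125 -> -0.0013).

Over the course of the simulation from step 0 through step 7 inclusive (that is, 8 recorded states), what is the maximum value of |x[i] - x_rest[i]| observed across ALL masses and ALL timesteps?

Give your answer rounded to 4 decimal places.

Answer: 2.3608

Derivation:
Step 0: x=[2.0000 9.0000 10.0000 15.0000] v=[0.0000 0.0000 0.0000 0.0000]
Step 1: x=[2.2000 8.7600 10.1600 14.9800] v=[1.0000 -1.2000 0.8000 -0.1000]
Step 2: x=[2.5744 8.3136 10.4568 14.9436] v=[1.8720 -2.2320 1.4840 -0.1820]
Step 3: x=[3.0754 7.7234 10.8473 14.8975] v=[2.5050 -2.9512 1.9527 -0.2307]
Step 4: x=[3.6393 7.0722 11.2749 14.8504] v=[2.8195 -3.2560 2.1380 -0.2357]
Step 5: x=[4.1949 6.4518 11.6774 14.8118] v=[2.7782 -3.1020 2.0126 -0.1932]
Step 6: x=[4.6730 5.9501 11.9963 14.7905] v=[2.3906 -2.5083 1.5944 -0.1066]
Step 7: x=[5.0153 5.6392 12.1851 14.7933] v=[1.7114 -1.5545 0.9440 0.0140]
Max displacement = 2.3608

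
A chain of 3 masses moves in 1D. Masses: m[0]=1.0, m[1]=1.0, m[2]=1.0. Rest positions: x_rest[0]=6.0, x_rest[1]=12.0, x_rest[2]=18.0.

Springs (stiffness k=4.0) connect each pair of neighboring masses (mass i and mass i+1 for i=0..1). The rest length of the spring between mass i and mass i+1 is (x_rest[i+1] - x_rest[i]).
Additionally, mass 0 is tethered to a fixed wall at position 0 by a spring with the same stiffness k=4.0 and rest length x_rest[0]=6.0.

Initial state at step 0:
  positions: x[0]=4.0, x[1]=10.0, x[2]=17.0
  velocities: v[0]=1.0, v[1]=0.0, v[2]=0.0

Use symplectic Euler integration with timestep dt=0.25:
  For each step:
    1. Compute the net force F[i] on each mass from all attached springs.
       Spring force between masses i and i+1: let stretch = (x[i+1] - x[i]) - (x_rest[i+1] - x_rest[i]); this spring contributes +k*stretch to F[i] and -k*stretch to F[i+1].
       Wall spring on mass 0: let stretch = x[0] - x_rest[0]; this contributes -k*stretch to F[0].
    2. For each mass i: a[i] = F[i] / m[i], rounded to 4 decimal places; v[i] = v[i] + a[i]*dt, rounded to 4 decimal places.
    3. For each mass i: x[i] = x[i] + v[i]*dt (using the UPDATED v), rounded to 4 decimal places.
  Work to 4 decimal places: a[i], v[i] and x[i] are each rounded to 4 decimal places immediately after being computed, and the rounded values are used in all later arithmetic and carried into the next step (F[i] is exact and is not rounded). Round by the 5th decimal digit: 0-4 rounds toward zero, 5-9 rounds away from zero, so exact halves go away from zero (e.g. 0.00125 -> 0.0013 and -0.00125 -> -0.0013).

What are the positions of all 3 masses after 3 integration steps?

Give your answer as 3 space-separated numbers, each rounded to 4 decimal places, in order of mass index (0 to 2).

Answer: 6.4688 11.3906 16.0938

Derivation:
Step 0: x=[4.0000 10.0000 17.0000] v=[1.0000 0.0000 0.0000]
Step 1: x=[4.7500 10.2500 16.7500] v=[3.0000 1.0000 -1.0000]
Step 2: x=[5.6875 10.7500 16.3750] v=[3.7500 2.0000 -1.5000]
Step 3: x=[6.4688 11.3906 16.0938] v=[3.1250 2.5625 -1.1250]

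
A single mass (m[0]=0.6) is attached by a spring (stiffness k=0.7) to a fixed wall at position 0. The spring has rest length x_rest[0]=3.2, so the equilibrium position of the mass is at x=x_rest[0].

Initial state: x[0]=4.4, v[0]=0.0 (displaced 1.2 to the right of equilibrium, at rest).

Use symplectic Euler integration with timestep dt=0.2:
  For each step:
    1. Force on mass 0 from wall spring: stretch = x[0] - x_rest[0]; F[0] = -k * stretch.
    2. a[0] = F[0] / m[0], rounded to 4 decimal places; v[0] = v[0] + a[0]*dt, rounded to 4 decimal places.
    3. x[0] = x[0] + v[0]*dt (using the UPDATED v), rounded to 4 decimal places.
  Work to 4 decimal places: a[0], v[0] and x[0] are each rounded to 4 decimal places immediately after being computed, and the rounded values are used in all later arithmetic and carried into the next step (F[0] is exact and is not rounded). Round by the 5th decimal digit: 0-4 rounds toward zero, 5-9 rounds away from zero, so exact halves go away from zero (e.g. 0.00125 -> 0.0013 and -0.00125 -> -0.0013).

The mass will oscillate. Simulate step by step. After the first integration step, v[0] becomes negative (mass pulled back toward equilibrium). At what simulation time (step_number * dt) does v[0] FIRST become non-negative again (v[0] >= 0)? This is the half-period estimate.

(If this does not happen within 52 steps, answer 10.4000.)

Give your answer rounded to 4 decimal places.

Answer: 3.0000

Derivation:
Step 0: x=[4.4000] v=[0.0000]
Step 1: x=[4.3440] v=[-0.2800]
Step 2: x=[4.2346] v=[-0.5469]
Step 3: x=[4.0769] v=[-0.7883]
Step 4: x=[3.8783] v=[-0.9929]
Step 5: x=[3.6481] v=[-1.1512]
Step 6: x=[3.3969] v=[-1.2558]
Step 7: x=[3.1366] v=[-1.3017]
Step 8: x=[2.8792] v=[-1.2869]
Step 9: x=[2.6368] v=[-1.2120]
Step 10: x=[2.4207] v=[-1.0806]
Step 11: x=[2.2409] v=[-0.8988]
Step 12: x=[2.1059] v=[-0.6750]
Step 13: x=[2.0220] v=[-0.4197]
Step 14: x=[1.9930] v=[-0.1448]
Step 15: x=[2.0204] v=[0.1368]
First v>=0 after going negative at step 15, time=3.0000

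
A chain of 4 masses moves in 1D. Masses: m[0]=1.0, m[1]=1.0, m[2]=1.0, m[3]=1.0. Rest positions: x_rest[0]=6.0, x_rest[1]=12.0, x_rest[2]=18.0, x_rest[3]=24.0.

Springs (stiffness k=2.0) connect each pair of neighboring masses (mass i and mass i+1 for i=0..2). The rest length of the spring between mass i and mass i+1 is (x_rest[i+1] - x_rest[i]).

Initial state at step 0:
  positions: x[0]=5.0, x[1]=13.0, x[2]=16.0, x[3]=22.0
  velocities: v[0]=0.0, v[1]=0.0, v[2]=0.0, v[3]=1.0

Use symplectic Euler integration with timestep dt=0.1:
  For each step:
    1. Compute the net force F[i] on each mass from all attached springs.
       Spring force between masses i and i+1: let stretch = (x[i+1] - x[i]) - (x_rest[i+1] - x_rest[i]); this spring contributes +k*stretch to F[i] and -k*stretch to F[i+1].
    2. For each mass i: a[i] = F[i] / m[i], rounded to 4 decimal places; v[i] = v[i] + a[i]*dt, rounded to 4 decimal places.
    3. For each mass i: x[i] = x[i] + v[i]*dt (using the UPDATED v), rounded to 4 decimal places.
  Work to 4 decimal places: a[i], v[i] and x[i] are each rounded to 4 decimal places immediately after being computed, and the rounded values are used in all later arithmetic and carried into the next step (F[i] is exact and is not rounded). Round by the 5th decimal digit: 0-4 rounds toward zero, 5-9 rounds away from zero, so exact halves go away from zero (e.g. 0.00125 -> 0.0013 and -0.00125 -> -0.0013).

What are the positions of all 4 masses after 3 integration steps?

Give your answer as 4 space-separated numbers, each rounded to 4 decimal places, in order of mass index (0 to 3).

Step 0: x=[5.0000 13.0000 16.0000 22.0000] v=[0.0000 0.0000 0.0000 1.0000]
Step 1: x=[5.0400 12.9000 16.0600 22.1000] v=[0.4000 -1.0000 0.6000 1.0000]
Step 2: x=[5.1172 12.7060 16.1776 22.1992] v=[0.7720 -1.9400 1.1760 0.9920]
Step 3: x=[5.2262 12.4297 16.3462 22.2980] v=[1.0898 -2.7634 1.6860 0.9877]

Answer: 5.2262 12.4297 16.3462 22.2980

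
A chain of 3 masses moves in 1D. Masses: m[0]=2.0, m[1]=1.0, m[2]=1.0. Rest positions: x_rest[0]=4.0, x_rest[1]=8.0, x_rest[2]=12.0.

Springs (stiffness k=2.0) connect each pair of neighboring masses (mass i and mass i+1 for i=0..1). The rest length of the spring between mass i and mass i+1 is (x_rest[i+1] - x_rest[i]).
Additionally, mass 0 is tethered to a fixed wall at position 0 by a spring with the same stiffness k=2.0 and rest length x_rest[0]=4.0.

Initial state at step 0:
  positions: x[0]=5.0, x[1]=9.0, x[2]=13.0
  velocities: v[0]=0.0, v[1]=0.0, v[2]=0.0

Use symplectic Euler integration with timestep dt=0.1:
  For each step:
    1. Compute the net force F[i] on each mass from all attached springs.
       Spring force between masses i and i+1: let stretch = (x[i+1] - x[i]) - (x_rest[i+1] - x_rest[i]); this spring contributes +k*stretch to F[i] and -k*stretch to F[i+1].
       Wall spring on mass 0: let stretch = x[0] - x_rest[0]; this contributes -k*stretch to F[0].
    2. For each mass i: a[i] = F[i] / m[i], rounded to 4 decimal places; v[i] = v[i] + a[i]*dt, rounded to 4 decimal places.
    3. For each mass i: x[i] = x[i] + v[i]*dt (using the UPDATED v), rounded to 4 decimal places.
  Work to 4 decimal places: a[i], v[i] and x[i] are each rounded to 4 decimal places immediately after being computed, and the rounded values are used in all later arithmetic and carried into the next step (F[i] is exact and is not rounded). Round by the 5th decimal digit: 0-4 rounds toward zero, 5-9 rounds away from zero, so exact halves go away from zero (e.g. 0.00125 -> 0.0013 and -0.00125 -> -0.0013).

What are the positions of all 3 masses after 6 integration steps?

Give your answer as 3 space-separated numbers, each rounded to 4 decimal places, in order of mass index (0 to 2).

Step 0: x=[5.0000 9.0000 13.0000] v=[0.0000 0.0000 0.0000]
Step 1: x=[4.9900 9.0000 13.0000] v=[-0.1000 0.0000 0.0000]
Step 2: x=[4.9702 8.9998 13.0000] v=[-0.1980 -0.0020 0.0000]
Step 3: x=[4.9410 8.9990 13.0000] v=[-0.2921 -0.0079 0.0000]
Step 4: x=[4.9030 8.9971 13.0000] v=[-0.3804 -0.0193 -0.0002]
Step 5: x=[4.8569 8.9934 12.9999] v=[-0.4613 -0.0375 -0.0008]
Step 6: x=[4.8036 8.9871 12.9997] v=[-0.5333 -0.0635 -0.0021]

Answer: 4.8036 8.9871 12.9997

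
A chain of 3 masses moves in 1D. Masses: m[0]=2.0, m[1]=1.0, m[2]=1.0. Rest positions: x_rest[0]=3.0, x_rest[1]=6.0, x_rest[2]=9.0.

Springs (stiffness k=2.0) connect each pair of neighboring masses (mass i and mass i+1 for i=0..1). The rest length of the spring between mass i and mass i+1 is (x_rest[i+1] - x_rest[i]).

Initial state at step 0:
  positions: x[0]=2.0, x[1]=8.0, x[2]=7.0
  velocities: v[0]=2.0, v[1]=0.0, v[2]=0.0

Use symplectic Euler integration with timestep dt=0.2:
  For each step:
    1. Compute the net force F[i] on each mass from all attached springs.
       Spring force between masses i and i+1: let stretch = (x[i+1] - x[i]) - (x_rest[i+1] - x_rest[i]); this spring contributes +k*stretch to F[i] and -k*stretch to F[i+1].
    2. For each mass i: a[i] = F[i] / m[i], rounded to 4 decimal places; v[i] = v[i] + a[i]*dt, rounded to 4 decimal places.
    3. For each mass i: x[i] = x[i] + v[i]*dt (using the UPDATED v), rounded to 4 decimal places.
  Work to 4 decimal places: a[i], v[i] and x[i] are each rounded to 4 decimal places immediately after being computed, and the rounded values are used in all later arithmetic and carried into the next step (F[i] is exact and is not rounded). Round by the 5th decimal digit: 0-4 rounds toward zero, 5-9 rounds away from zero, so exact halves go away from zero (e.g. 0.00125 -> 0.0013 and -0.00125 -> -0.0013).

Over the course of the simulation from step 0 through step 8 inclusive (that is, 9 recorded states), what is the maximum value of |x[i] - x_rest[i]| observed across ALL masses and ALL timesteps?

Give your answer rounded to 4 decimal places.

Step 0: x=[2.0000 8.0000 7.0000] v=[2.0000 0.0000 0.0000]
Step 1: x=[2.5200 7.4400 7.3200] v=[2.6000 -2.8000 1.6000]
Step 2: x=[3.1168 6.4768 7.8896] v=[2.9840 -4.8160 2.8480]
Step 3: x=[3.7280 5.3578 8.5862] v=[3.0560 -5.5949 3.4829]
Step 4: x=[4.2844 4.3667 9.2645] v=[2.7820 -4.9555 3.3915]
Step 5: x=[4.7241 3.7608 9.7910] v=[2.1985 -3.0293 2.6324]
Step 6: x=[5.0053 3.7144 10.0751] v=[1.4058 -0.2319 1.4203]
Step 7: x=[5.1148 4.2801 10.0903] v=[0.5476 2.8287 0.0760]
Step 8: x=[5.0709 5.3774 9.8807] v=[-0.2193 5.4867 -1.0481]
Max displacement = 2.2856

Answer: 2.2856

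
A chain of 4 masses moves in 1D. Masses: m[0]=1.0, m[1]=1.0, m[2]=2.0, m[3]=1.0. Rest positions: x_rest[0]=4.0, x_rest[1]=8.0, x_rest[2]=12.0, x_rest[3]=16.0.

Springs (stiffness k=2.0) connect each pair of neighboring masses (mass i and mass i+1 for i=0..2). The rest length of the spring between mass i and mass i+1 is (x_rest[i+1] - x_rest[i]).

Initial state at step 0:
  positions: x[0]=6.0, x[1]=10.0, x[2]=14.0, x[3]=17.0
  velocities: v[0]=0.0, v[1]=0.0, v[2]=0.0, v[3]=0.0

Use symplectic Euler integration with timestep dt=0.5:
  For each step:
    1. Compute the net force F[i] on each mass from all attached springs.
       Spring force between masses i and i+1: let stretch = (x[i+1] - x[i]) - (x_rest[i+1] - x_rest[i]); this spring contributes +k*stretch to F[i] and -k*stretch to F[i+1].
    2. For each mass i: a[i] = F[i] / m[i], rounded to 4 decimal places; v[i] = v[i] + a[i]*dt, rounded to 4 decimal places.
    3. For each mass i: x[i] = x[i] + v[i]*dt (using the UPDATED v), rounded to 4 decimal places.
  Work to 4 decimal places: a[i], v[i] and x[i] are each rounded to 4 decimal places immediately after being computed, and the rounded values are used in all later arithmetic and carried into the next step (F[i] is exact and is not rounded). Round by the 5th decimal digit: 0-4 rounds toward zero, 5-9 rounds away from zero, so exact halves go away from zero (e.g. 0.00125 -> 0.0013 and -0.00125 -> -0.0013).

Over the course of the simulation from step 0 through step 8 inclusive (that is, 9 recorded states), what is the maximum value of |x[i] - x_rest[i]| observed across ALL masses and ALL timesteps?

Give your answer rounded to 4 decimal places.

Step 0: x=[6.0000 10.0000 14.0000 17.0000] v=[0.0000 0.0000 0.0000 0.0000]
Step 1: x=[6.0000 10.0000 13.7500 17.5000] v=[0.0000 0.0000 -0.5000 1.0000]
Step 2: x=[6.0000 9.8750 13.5000 18.1250] v=[0.0000 -0.2500 -0.5000 1.2500]
Step 3: x=[5.9375 9.6250 13.5000 18.4375] v=[-0.1250 -0.5000 0.0000 0.6250]
Step 4: x=[5.7188 9.4688 13.7657 18.2813] v=[-0.4375 -0.3125 0.5313 -0.3125]
Step 5: x=[5.3751 9.5860 14.0861 17.8673] v=[-0.6875 0.2344 0.6407 -0.8281]
Step 6: x=[5.1368 9.8478 14.2268 17.5627] v=[-0.4766 0.5236 0.2813 -0.6093]
Step 7: x=[5.2540 9.9436 14.1067 17.5901] v=[0.2344 0.1916 -0.2403 0.0548]
Step 8: x=[5.7160 9.7762 13.8166 17.8758] v=[0.9240 -0.3349 -0.5802 0.5714]
Max displacement = 2.4375

Answer: 2.4375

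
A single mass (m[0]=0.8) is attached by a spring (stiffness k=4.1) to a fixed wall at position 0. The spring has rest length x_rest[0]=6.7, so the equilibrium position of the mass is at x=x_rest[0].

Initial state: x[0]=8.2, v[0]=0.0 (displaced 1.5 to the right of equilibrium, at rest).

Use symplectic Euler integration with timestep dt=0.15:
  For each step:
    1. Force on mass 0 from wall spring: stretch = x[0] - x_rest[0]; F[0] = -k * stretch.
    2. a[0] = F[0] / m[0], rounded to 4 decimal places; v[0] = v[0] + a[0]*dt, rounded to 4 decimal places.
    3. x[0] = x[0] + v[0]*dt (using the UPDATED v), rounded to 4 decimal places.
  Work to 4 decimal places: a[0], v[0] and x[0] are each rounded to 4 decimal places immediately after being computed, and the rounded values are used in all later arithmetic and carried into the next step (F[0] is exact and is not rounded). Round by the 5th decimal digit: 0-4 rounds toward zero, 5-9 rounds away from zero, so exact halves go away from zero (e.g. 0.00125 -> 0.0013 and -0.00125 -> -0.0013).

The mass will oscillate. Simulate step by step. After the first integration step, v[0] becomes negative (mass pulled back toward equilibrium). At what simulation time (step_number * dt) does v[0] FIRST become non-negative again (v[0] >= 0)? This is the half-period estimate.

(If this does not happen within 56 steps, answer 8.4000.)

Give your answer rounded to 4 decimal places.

Answer: 1.5000

Derivation:
Step 0: x=[8.2000] v=[0.0000]
Step 1: x=[8.0270] v=[-1.1531]
Step 2: x=[7.7010] v=[-2.1732]
Step 3: x=[7.2596] v=[-2.9427]
Step 4: x=[6.7537] v=[-3.3729]
Step 5: x=[6.2416] v=[-3.4142]
Step 6: x=[5.7823] v=[-3.0618]
Step 7: x=[5.4289] v=[-2.3563]
Step 8: x=[5.2220] v=[-1.3791]
Step 9: x=[5.1856] v=[-0.2429]
Step 10: x=[5.3238] v=[0.9213]
First v>=0 after going negative at step 10, time=1.5000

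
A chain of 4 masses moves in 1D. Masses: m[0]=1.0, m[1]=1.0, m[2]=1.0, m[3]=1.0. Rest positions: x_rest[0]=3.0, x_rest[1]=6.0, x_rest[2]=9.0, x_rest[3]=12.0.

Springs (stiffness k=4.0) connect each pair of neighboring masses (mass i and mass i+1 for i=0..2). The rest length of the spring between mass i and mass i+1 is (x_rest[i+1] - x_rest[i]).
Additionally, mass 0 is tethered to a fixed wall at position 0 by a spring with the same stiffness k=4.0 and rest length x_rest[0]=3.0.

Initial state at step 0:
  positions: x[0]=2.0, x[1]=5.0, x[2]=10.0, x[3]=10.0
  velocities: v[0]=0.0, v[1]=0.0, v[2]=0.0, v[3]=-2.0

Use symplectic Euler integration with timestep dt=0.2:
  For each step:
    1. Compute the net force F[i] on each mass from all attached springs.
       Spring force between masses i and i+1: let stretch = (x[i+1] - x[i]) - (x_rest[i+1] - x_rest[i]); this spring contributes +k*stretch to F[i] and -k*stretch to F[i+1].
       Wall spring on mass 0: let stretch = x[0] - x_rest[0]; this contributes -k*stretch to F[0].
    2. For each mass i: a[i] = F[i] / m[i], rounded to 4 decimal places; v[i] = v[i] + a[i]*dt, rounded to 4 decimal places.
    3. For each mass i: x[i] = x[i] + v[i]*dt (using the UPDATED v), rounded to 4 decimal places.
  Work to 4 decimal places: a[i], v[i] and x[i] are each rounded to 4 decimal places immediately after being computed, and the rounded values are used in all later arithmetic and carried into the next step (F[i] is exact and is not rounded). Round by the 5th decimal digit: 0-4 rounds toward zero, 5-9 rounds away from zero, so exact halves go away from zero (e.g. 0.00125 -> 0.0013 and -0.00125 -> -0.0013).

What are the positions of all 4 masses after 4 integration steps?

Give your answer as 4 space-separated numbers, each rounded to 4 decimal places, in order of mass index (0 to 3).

Answer: 3.3998 5.8875 6.0663 11.2675

Derivation:
Step 0: x=[2.0000 5.0000 10.0000 10.0000] v=[0.0000 0.0000 0.0000 -2.0000]
Step 1: x=[2.1600 5.3200 9.2000 10.0800] v=[0.8000 1.6000 -4.0000 0.4000]
Step 2: x=[2.4800 5.7552 7.9200 10.4992] v=[1.6000 2.1760 -6.4000 2.0960]
Step 3: x=[2.9272 6.0127 6.7063 10.9857] v=[2.2362 1.2877 -6.0685 2.4326]
Step 4: x=[3.3998 5.8875 6.0663 11.2675] v=[2.3628 -0.6258 -3.1999 1.4091]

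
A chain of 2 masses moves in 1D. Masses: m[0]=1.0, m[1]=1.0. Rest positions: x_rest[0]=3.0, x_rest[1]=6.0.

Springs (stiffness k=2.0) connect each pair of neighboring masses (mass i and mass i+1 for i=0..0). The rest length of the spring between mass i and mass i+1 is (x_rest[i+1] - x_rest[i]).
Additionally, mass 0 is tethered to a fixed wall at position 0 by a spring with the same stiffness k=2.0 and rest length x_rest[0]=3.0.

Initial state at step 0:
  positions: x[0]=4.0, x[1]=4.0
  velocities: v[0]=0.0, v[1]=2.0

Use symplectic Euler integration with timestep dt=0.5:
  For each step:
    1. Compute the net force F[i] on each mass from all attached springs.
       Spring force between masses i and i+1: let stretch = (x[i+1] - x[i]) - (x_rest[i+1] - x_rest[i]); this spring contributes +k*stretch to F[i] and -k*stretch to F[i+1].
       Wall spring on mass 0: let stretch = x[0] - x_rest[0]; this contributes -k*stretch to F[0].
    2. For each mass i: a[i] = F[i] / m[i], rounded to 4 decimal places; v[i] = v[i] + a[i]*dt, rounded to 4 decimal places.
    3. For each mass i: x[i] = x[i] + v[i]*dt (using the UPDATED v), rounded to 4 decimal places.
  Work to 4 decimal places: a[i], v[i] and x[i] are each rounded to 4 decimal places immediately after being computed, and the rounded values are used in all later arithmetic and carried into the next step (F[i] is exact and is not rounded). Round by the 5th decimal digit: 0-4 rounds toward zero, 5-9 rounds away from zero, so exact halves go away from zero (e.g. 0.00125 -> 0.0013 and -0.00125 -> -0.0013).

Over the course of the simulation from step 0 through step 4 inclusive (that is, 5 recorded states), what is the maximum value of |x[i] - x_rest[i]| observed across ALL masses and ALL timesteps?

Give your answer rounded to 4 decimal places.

Step 0: x=[4.0000 4.0000] v=[0.0000 2.0000]
Step 1: x=[2.0000 6.5000] v=[-4.0000 5.0000]
Step 2: x=[1.2500 8.2500] v=[-1.5000 3.5000]
Step 3: x=[3.3750 8.0000] v=[4.2500 -0.5000]
Step 4: x=[6.1250 6.9375] v=[5.5000 -2.1250]
Max displacement = 3.1250

Answer: 3.1250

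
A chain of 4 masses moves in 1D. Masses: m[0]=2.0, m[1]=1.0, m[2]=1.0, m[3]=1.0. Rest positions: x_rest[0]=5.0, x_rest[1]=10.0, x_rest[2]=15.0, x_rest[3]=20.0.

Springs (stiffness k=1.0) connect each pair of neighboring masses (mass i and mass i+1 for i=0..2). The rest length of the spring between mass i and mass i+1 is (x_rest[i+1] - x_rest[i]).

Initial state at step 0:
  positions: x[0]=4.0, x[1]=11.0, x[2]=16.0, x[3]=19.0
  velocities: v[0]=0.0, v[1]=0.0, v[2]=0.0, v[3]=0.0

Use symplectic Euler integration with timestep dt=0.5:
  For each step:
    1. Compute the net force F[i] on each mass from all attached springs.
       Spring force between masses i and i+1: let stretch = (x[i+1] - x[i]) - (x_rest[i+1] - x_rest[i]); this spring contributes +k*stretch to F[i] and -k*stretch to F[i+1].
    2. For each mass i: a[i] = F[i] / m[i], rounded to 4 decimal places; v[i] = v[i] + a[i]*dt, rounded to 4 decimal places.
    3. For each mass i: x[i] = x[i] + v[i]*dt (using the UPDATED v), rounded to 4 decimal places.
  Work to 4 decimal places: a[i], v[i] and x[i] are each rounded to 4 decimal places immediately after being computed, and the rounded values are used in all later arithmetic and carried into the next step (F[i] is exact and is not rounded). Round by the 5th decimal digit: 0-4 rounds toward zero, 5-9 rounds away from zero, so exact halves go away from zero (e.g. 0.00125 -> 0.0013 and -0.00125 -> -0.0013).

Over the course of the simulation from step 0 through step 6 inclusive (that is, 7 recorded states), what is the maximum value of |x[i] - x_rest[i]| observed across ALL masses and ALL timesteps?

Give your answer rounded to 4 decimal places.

Step 0: x=[4.0000 11.0000 16.0000 19.0000] v=[0.0000 0.0000 0.0000 0.0000]
Step 1: x=[4.2500 10.5000 15.5000 19.5000] v=[0.5000 -1.0000 -1.0000 1.0000]
Step 2: x=[4.6563 9.6875 14.7500 20.2500] v=[0.8125 -1.6250 -1.5000 1.5000]
Step 3: x=[5.0665 8.8828 14.1094 20.8750] v=[0.8203 -1.6094 -1.2813 1.2500]
Step 4: x=[5.3287 8.4307 13.8535 21.0586] v=[0.5244 -0.9043 -0.5118 0.3672]
Step 5: x=[5.3537 8.5588 14.0432 20.6909] v=[0.0499 0.2561 0.3794 -0.7354]
Step 6: x=[5.1543 9.2567 14.5238 19.9113] v=[-0.3989 1.3958 0.9611 -1.5593]
Max displacement = 1.5693

Answer: 1.5693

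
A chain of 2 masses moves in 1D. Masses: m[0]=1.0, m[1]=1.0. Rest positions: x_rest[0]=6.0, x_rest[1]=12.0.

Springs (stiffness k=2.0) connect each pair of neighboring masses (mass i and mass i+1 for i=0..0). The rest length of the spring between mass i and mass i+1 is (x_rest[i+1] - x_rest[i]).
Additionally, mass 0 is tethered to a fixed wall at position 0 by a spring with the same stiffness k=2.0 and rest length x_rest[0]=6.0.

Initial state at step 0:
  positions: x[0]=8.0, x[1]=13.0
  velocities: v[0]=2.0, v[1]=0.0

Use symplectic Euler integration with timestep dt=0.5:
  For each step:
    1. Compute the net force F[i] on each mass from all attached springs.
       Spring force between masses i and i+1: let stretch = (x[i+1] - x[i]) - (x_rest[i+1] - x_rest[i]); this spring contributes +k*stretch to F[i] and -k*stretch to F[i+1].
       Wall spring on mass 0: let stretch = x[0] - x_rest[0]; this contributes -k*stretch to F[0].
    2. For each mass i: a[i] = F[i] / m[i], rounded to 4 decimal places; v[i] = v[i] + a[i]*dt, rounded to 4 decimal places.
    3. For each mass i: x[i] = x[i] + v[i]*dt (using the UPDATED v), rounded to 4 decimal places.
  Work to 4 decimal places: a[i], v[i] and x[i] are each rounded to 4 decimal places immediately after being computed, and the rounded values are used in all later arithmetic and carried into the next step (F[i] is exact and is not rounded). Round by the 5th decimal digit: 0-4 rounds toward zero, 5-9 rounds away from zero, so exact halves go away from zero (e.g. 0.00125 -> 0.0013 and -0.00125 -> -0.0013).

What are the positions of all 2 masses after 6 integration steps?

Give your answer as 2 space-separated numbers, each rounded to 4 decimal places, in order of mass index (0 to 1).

Step 0: x=[8.0000 13.0000] v=[2.0000 0.0000]
Step 1: x=[7.5000 13.5000] v=[-1.0000 1.0000]
Step 2: x=[6.2500 14.0000] v=[-2.5000 1.0000]
Step 3: x=[5.7500 13.6250] v=[-1.0000 -0.7500]
Step 4: x=[6.3125 12.3125] v=[1.1250 -2.6250]
Step 5: x=[6.7188 11.0000] v=[0.8125 -2.6250]
Step 6: x=[5.9063 10.5469] v=[-1.6251 -0.9062]

Answer: 5.9063 10.5469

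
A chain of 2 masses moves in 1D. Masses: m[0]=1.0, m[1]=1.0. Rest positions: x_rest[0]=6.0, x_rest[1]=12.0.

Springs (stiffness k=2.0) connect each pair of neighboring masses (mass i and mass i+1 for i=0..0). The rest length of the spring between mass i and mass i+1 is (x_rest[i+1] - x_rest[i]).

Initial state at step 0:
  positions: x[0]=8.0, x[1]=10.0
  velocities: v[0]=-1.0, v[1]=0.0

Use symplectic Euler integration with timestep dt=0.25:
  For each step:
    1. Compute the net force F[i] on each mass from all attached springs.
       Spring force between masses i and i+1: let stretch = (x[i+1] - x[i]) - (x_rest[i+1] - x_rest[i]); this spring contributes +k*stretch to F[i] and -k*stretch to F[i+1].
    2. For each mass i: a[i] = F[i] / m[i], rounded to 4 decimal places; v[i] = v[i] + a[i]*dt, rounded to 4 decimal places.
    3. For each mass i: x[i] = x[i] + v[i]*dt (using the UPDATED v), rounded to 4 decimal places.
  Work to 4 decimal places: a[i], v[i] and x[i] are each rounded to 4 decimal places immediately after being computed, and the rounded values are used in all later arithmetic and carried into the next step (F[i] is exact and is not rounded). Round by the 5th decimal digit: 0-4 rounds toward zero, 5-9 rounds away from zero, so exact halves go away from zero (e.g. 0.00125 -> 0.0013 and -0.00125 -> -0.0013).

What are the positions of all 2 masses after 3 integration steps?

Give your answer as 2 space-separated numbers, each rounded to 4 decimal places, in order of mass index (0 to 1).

Step 0: x=[8.0000 10.0000] v=[-1.0000 0.0000]
Step 1: x=[7.2500 10.5000] v=[-3.0000 2.0000]
Step 2: x=[6.1563 11.3438] v=[-4.3750 3.3750]
Step 3: x=[4.9610 12.2891] v=[-4.7813 3.7813]

Answer: 4.9610 12.2891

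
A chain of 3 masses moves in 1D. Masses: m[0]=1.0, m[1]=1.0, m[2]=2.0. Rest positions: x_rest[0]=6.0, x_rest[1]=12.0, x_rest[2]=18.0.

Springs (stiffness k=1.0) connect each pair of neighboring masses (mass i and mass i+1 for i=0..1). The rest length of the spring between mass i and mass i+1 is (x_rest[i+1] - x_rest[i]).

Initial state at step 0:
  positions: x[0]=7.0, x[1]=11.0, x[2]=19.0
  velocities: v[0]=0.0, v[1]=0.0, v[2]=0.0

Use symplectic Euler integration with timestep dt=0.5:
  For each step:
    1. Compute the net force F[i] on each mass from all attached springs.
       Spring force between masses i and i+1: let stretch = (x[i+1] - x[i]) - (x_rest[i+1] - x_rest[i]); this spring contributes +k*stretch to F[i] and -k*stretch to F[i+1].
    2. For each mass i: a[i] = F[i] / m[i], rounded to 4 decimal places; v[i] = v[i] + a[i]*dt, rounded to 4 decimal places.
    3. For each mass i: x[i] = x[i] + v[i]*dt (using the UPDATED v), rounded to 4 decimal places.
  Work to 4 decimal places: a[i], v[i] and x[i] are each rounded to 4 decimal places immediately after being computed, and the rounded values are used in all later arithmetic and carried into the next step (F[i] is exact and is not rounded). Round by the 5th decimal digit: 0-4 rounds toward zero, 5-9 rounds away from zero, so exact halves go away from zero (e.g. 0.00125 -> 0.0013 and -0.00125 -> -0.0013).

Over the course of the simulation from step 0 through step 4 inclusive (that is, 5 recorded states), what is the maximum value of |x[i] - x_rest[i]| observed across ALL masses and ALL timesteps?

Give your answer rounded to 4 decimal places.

Step 0: x=[7.0000 11.0000 19.0000] v=[0.0000 0.0000 0.0000]
Step 1: x=[6.5000 12.0000 18.7500] v=[-1.0000 2.0000 -0.5000]
Step 2: x=[5.8750 13.3125 18.4063] v=[-1.2500 2.6250 -0.6875]
Step 3: x=[5.6094 14.0391 18.1758] v=[-0.5313 1.4532 -0.4610]
Step 4: x=[5.9512 13.6925 18.1783] v=[0.6836 -0.6933 0.0049]
Max displacement = 2.0391

Answer: 2.0391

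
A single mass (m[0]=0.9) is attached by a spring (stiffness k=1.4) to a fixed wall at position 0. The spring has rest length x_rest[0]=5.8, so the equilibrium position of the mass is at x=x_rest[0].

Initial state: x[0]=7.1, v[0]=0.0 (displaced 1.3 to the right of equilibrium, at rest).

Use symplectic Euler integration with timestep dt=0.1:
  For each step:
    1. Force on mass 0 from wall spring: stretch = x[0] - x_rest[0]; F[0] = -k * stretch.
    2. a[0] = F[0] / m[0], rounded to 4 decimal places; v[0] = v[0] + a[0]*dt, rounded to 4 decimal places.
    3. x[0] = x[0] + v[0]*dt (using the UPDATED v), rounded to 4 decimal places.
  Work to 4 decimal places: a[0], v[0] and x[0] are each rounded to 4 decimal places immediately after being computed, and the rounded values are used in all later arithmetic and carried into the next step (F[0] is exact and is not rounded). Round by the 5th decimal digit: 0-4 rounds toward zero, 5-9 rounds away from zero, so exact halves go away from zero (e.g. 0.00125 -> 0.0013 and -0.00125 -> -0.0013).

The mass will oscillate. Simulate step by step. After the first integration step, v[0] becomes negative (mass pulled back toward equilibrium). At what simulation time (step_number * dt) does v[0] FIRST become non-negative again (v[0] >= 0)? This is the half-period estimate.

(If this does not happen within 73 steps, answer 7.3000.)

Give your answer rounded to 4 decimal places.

Step 0: x=[7.1000] v=[0.0000]
Step 1: x=[7.0798] v=[-0.2022]
Step 2: x=[7.0397] v=[-0.4013]
Step 3: x=[6.9803] v=[-0.5941]
Step 4: x=[6.9025] v=[-0.7777]
Step 5: x=[6.8076] v=[-0.9492]
Step 6: x=[6.6970] v=[-1.1059]
Step 7: x=[6.5725] v=[-1.2454]
Step 8: x=[6.4359] v=[-1.3656]
Step 9: x=[6.2895] v=[-1.4645]
Step 10: x=[6.1354] v=[-1.5406]
Step 11: x=[5.9761] v=[-1.5928]
Step 12: x=[5.8141] v=[-1.6202]
Step 13: x=[5.6519] v=[-1.6224]
Step 14: x=[5.4920] v=[-1.5994]
Step 15: x=[5.3369] v=[-1.5515]
Step 16: x=[5.1890] v=[-1.4795]
Step 17: x=[5.0506] v=[-1.3845]
Step 18: x=[4.9238] v=[-1.2679]
Step 19: x=[4.8106] v=[-1.1316]
Step 20: x=[4.7128] v=[-0.9777]
Step 21: x=[4.6319] v=[-0.8086]
Step 22: x=[4.5692] v=[-0.6269]
Step 23: x=[4.5257] v=[-0.4354]
Step 24: x=[4.5020] v=[-0.2372]
Step 25: x=[4.4985] v=[-0.0353]
Step 26: x=[4.5152] v=[0.1672]
First v>=0 after going negative at step 26, time=2.6000

Answer: 2.6000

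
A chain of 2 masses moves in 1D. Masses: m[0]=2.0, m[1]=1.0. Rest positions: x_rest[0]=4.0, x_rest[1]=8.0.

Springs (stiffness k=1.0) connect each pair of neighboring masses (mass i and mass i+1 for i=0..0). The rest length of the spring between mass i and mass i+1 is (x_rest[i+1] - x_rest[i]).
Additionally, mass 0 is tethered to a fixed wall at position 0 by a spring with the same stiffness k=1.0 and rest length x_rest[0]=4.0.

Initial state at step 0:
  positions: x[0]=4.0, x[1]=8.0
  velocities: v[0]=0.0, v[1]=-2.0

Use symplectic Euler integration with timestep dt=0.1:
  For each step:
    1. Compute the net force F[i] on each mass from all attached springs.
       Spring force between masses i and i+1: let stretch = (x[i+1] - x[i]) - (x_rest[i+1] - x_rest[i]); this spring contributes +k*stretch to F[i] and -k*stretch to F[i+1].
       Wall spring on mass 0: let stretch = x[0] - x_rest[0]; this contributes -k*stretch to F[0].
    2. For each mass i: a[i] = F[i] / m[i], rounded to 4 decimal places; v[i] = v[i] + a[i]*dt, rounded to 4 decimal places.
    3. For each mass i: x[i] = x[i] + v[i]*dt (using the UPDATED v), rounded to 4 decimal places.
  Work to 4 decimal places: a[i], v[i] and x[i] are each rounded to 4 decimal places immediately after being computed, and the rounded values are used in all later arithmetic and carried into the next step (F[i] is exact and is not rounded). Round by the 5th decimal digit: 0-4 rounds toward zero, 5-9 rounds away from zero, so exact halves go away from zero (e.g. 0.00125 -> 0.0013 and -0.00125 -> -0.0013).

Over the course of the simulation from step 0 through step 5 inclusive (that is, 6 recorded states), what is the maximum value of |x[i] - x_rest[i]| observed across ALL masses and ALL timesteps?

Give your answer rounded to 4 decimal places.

Step 0: x=[4.0000 8.0000] v=[0.0000 -2.0000]
Step 1: x=[4.0000 7.8000] v=[0.0000 -2.0000]
Step 2: x=[3.9990 7.6020] v=[-0.0100 -1.9800]
Step 3: x=[3.9960 7.4080] v=[-0.0298 -1.9403]
Step 4: x=[3.9901 7.2199] v=[-0.0590 -1.8815]
Step 5: x=[3.9804 7.0395] v=[-0.0970 -1.8045]
Max displacement = 0.9605

Answer: 0.9605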